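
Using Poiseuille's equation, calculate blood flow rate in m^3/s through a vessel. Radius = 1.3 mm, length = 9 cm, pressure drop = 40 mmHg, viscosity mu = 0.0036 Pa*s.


Q = pi*r^4*dP / (8*mu*L)
r = 0.0013 m, L = 0.09 m
dP = 40 mmHg = 5332.88 Pa
Q = 1.8461e-05 m^3/s


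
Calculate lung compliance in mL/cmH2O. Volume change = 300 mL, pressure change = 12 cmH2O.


C = dV / dP
C = 300 / 12
C = 25 mL/cmH2O


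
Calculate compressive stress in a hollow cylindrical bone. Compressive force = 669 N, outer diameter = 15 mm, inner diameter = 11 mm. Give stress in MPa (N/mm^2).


A = pi*(r_o^2 - r_i^2)
r_o = 7.5 mm, r_i = 5.5 mm
A = 81.6814 mm^2
sigma = F/A = 669 / 81.6814
sigma = 8.19 MPa


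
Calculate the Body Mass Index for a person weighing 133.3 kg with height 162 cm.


BMI = weight / height^2
height = 162 cm = 1.62 m
BMI = 133.3 / 1.62^2
BMI = 50.79 kg/m^2


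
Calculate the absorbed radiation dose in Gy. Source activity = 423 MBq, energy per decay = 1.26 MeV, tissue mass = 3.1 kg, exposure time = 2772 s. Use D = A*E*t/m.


A = 423 MBq = 4.2300e+08 Bq
E = 1.26 MeV = 2.01852e-13 J
D = A*E*t/m = 4.2300e+08*2.01852e-13*2772/3.1
D = 0.07635 Gy


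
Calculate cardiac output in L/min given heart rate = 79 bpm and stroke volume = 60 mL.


CO = HR * SV
CO = 79 * 60 / 1000
CO = 4.74 L/min


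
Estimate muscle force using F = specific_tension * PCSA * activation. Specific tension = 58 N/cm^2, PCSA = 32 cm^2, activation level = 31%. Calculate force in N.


F = sigma * PCSA * activation
F = 58 * 32 * 0.31
F = 575.4 N


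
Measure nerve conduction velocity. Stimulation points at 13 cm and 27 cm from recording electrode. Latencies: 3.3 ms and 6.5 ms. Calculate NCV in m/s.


Distance = (27 - 13) / 100 = 0.14 m
dt = (6.5 - 3.3) / 1000 = 0.0032 s
NCV = dist / dt = 43.75 m/s


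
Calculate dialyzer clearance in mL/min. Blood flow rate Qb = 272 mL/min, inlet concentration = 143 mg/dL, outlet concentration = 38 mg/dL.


K = Qb * (Cb_in - Cb_out) / Cb_in
K = 272 * (143 - 38) / 143
K = 199.7 mL/min


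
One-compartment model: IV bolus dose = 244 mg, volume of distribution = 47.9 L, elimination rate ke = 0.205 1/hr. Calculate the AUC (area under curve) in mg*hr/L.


C0 = Dose/Vd = 244/47.9 = 5.09395 mg/L
AUC = C0/ke = 5.09395/0.205
AUC = 24.85 mg*hr/L


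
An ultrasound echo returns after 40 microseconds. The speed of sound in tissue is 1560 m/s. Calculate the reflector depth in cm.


depth = c * t / 2
t = 40 us = 4.0000e-05 s
depth = 1560 * 4.0000e-05 / 2
depth = 0.0312 m = 3.12 cm


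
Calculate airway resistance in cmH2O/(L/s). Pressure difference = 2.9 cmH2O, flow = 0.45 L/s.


R = dP / flow
R = 2.9 / 0.45
R = 6.444 cmH2O/(L/s)


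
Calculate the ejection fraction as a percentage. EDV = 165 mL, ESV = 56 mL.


SV = EDV - ESV = 165 - 56 = 109 mL
EF = SV/EDV * 100 = 109/165 * 100
EF = 66.06%


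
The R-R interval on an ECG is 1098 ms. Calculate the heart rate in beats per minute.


HR = 60 / RR_interval(s)
RR = 1098 ms = 1.098 s
HR = 60 / 1.098 = 54.64 bpm


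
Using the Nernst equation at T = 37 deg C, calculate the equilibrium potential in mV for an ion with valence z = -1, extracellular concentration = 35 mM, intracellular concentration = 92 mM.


E = (RT/(zF)) * ln(C_out/C_in)
T = 37 + 273.15 = 310.15 K
E = (8.314 * 310.15 / (-1 * 96485)) * ln(35/92)
E = 25.83 mV


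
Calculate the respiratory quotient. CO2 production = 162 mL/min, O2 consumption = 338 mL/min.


RQ = VCO2 / VO2
RQ = 162 / 338
RQ = 0.4793


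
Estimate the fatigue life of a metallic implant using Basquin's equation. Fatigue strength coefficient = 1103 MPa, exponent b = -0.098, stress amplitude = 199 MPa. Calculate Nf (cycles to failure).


sigma_a = sigma_f' * (2Nf)^b
2Nf = (sigma_a/sigma_f')^(1/b)
2Nf = (199/1103)^(1/-0.098)
2Nf = 38815434
Nf = 1.9408e+07


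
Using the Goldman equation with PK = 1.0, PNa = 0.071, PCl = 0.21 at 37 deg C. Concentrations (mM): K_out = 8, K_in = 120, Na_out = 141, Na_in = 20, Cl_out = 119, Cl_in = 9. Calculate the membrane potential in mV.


Vm = (RT/F)*ln((PK*Ko + PNa*Nao + PCl*Cli)/(PK*Ki + PNa*Nai + PCl*Clo))
Numer = 19.901, Denom = 146.41
Vm = -53.33 mV


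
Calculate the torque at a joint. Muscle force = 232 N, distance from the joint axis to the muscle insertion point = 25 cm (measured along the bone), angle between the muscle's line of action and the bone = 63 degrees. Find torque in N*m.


Torque = F * d * sin(theta)   (moment arm = d*sin(theta))
d = 25 cm = 0.25 m
Torque = 232 * 0.25 * sin(63)
Torque = 51.68 N*m


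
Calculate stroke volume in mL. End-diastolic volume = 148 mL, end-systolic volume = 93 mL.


SV = EDV - ESV
SV = 148 - 93
SV = 55 mL


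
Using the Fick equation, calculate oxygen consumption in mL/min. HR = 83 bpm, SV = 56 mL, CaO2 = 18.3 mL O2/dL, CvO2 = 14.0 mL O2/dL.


CO = HR*SV = 83*56/1000 = 4.648 L/min
a-v O2 diff = 18.3 - 14.0 = 4.3 mL/dL
VO2 = CO * (CaO2-CvO2) * 10 dL/L
VO2 = 4.648 * 4.3 * 10
VO2 = 199.9 mL/min


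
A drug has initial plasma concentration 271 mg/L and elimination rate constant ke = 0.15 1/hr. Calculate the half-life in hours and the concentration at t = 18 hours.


t_half = ln(2) / ke = 0.693147 / 0.15 = 4.621 hr
C(t) = C0 * exp(-ke*t) = 271 * exp(-0.15*18)
C(18) = 18.21 mg/L


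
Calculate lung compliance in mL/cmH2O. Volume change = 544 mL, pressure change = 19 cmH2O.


C = dV / dP
C = 544 / 19
C = 28.63 mL/cmH2O


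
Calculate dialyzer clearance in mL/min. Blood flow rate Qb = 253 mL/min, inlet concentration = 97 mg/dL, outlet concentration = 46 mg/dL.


K = Qb * (Cb_in - Cb_out) / Cb_in
K = 253 * (97 - 46) / 97
K = 133 mL/min


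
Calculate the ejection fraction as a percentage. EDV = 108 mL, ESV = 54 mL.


SV = EDV - ESV = 108 - 54 = 54 mL
EF = SV/EDV * 100 = 54/108 * 100
EF = 50%


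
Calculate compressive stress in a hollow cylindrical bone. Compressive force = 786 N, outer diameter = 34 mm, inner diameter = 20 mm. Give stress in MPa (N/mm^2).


A = pi*(r_o^2 - r_i^2)
r_o = 17 mm, r_i = 10 mm
A = 593.761 mm^2
sigma = F/A = 786 / 593.761
sigma = 1.324 MPa


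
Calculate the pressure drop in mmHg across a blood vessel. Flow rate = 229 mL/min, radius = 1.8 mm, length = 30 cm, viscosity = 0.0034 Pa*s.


dP = 8*mu*L*Q / (pi*r^4)
Q = 229 mL/min = 3.81667e-06 m^3/s
dP = 944.354 Pa = 944.354 / 133.322 mmHg = 7.083 mmHg


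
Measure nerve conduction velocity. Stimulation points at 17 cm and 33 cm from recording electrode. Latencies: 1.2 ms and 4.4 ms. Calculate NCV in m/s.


Distance = (33 - 17) / 100 = 0.16 m
dt = (4.4 - 1.2) / 1000 = 0.0032 s
NCV = dist / dt = 50 m/s


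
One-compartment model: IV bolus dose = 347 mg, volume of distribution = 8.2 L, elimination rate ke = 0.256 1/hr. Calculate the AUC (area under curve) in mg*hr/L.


C0 = Dose/Vd = 347/8.2 = 42.3171 mg/L
AUC = C0/ke = 42.3171/0.256
AUC = 165.3 mg*hr/L


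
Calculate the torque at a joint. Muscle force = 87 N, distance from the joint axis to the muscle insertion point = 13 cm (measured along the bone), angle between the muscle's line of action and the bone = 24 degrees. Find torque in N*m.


Torque = F * d * sin(theta)   (moment arm = d*sin(theta))
d = 13 cm = 0.13 m
Torque = 87 * 0.13 * sin(24)
Torque = 4.6 N*m


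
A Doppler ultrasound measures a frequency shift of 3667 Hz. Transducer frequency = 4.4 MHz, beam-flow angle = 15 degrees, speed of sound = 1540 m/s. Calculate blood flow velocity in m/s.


v = fd * c / (2 * f0 * cos(theta))
v = 3667 * 1540 / (2 * 4.4000e+06 * cos(15))
v = 0.6644 m/s


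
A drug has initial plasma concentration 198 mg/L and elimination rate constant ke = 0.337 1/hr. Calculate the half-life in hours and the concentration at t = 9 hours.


t_half = ln(2) / ke = 0.693147 / 0.337 = 2.057 hr
C(t) = C0 * exp(-ke*t) = 198 * exp(-0.337*9)
C(9) = 9.538 mg/L


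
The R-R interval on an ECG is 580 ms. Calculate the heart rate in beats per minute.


HR = 60 / RR_interval(s)
RR = 580 ms = 0.58 s
HR = 60 / 0.58 = 103.4 bpm


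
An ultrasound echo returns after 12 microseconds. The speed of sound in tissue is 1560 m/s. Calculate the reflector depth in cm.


depth = c * t / 2
t = 12 us = 1.2000e-05 s
depth = 1560 * 1.2000e-05 / 2
depth = 0.00936 m = 0.936 cm


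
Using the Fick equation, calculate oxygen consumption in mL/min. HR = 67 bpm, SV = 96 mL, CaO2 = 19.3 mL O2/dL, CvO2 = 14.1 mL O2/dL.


CO = HR*SV = 67*96/1000 = 6.432 L/min
a-v O2 diff = 19.3 - 14.1 = 5.2 mL/dL
VO2 = CO * (CaO2-CvO2) * 10 dL/L
VO2 = 6.432 * 5.2 * 10
VO2 = 334.5 mL/min


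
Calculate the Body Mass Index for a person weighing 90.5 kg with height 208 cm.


BMI = weight / height^2
height = 208 cm = 2.08 m
BMI = 90.5 / 2.08^2
BMI = 20.92 kg/m^2


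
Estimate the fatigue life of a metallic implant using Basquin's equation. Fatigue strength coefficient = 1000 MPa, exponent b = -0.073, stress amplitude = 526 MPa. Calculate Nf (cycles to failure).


sigma_a = sigma_f' * (2Nf)^b
2Nf = (sigma_a/sigma_f')^(1/b)
2Nf = (526/1000)^(1/-0.073)
2Nf = 6639.1594
Nf = 3320


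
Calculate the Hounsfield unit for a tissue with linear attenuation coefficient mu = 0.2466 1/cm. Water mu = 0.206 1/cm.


HU = ((mu_tissue - mu_water) / mu_water) * 1000
HU = ((0.2466 - 0.206) / 0.206) * 1000
HU = 197.1


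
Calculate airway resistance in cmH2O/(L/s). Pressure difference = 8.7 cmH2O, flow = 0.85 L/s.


R = dP / flow
R = 8.7 / 0.85
R = 10.24 cmH2O/(L/s)


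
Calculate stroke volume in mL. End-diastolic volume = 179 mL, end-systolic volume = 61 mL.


SV = EDV - ESV
SV = 179 - 61
SV = 118 mL


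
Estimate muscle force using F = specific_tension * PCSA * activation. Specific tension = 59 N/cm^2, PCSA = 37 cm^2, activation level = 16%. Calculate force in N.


F = sigma * PCSA * activation
F = 59 * 37 * 0.16
F = 349.3 N


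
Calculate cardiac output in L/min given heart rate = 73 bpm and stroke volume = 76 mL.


CO = HR * SV
CO = 73 * 76 / 1000
CO = 5.548 L/min


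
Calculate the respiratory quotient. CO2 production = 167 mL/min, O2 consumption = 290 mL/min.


RQ = VCO2 / VO2
RQ = 167 / 290
RQ = 0.5759


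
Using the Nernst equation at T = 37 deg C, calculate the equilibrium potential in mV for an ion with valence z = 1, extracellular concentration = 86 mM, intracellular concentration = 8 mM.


E = (RT/(zF)) * ln(C_out/C_in)
T = 37 + 273.15 = 310.15 K
E = (8.314 * 310.15 / (1 * 96485)) * ln(86/8)
E = 63.47 mV


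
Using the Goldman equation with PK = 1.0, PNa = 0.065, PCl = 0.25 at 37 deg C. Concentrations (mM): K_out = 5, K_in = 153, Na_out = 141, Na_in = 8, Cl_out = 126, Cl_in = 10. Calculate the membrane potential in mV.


Vm = (RT/F)*ln((PK*Ko + PNa*Nao + PCl*Cli)/(PK*Ki + PNa*Nai + PCl*Clo))
Numer = 16.665, Denom = 185.02
Vm = -64.33 mV


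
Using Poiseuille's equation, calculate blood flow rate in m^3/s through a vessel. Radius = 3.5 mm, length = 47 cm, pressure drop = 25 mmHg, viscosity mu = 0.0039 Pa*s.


Q = pi*r^4*dP / (8*mu*L)
r = 0.0035 m, L = 0.47 m
dP = 25 mmHg = 3333.05 Pa
Q = 1.0715e-04 m^3/s


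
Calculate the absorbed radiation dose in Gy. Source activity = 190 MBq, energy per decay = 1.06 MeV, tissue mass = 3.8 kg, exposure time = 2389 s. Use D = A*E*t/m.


A = 190 MBq = 1.9000e+08 Bq
E = 1.06 MeV = 1.69812e-13 J
D = A*E*t/m = 1.9000e+08*1.69812e-13*2389/3.8
D = 0.02028 Gy


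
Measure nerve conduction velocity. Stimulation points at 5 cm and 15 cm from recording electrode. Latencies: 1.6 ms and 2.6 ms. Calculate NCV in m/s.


Distance = (15 - 5) / 100 = 0.1 m
dt = (2.6 - 1.6) / 1000 = 0.001 s
NCV = dist / dt = 100 m/s


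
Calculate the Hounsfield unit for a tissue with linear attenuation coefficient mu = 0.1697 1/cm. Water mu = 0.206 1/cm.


HU = ((mu_tissue - mu_water) / mu_water) * 1000
HU = ((0.1697 - 0.206) / 0.206) * 1000
HU = -176.2


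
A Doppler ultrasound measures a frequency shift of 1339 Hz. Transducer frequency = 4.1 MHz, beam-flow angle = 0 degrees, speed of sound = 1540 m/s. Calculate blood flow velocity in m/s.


v = fd * c / (2 * f0 * cos(theta))
v = 1339 * 1540 / (2 * 4.1000e+06 * cos(0))
v = 0.2515 m/s


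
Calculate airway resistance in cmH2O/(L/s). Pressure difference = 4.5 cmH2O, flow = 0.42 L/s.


R = dP / flow
R = 4.5 / 0.42
R = 10.71 cmH2O/(L/s)


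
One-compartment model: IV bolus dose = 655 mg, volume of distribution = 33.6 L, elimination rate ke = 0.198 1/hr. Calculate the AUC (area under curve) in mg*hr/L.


C0 = Dose/Vd = 655/33.6 = 19.494 mg/L
AUC = C0/ke = 19.494/0.198
AUC = 98.45 mg*hr/L


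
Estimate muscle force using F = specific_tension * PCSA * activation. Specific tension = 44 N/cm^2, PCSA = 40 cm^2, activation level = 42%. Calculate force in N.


F = sigma * PCSA * activation
F = 44 * 40 * 0.42
F = 739.2 N


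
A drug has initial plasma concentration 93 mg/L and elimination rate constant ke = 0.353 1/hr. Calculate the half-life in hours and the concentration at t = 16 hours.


t_half = ln(2) / ke = 0.693147 / 0.353 = 1.964 hr
C(t) = C0 * exp(-ke*t) = 93 * exp(-0.353*16)
C(16) = 0.3278 mg/L


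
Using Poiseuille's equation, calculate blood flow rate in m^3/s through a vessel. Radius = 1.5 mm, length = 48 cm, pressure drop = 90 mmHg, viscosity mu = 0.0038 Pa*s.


Q = pi*r^4*dP / (8*mu*L)
r = 0.0015 m, L = 0.48 m
dP = 90 mmHg = 11998.98 Pa
Q = 1.3078e-05 m^3/s


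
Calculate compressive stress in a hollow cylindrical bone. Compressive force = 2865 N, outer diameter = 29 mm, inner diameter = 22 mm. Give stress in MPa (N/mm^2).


A = pi*(r_o^2 - r_i^2)
r_o = 14.5 mm, r_i = 11 mm
A = 280.387 mm^2
sigma = F/A = 2865 / 280.387
sigma = 10.22 MPa


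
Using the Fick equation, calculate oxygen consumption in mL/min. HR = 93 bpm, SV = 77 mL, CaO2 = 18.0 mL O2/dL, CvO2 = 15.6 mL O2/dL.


CO = HR*SV = 93*77/1000 = 7.161 L/min
a-v O2 diff = 18.0 - 15.6 = 2.4 mL/dL
VO2 = CO * (CaO2-CvO2) * 10 dL/L
VO2 = 7.161 * 2.4 * 10
VO2 = 171.9 mL/min


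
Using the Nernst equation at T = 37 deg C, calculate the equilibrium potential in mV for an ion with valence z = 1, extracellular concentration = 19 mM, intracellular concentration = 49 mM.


E = (RT/(zF)) * ln(C_out/C_in)
T = 37 + 273.15 = 310.15 K
E = (8.314 * 310.15 / (1 * 96485)) * ln(19/49)
E = -25.32 mV


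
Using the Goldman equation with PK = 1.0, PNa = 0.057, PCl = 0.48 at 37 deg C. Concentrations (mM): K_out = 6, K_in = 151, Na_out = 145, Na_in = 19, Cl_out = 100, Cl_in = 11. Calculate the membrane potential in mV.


Vm = (RT/F)*ln((PK*Ko + PNa*Nao + PCl*Cli)/(PK*Ki + PNa*Nai + PCl*Clo))
Numer = 19.545, Denom = 200.083
Vm = -62.16 mV


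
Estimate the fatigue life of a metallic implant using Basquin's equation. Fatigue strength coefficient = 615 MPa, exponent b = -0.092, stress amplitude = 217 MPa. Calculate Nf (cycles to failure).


sigma_a = sigma_f' * (2Nf)^b
2Nf = (sigma_a/sigma_f')^(1/b)
2Nf = (217/615)^(1/-0.092)
2Nf = 82710.091
Nf = 4.136e+04


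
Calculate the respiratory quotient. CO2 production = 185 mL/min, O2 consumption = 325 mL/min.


RQ = VCO2 / VO2
RQ = 185 / 325
RQ = 0.5692


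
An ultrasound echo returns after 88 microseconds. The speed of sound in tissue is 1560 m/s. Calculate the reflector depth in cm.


depth = c * t / 2
t = 88 us = 8.8000e-05 s
depth = 1560 * 8.8000e-05 / 2
depth = 0.06864 m = 6.864 cm


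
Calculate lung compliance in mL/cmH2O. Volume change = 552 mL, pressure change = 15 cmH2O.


C = dV / dP
C = 552 / 15
C = 36.8 mL/cmH2O


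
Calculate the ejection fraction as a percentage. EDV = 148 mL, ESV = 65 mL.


SV = EDV - ESV = 148 - 65 = 83 mL
EF = SV/EDV * 100 = 83/148 * 100
EF = 56.08%


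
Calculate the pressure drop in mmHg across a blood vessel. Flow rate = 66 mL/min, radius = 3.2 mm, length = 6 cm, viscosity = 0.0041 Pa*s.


dP = 8*mu*L*Q / (pi*r^4)
Q = 66 mL/min = 1.1e-06 m^3/s
dP = 6.57155 Pa = 6.57155 / 133.322 mmHg = 0.04929 mmHg


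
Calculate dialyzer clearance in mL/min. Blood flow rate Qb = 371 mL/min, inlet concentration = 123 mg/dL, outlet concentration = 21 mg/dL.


K = Qb * (Cb_in - Cb_out) / Cb_in
K = 371 * (123 - 21) / 123
K = 307.7 mL/min


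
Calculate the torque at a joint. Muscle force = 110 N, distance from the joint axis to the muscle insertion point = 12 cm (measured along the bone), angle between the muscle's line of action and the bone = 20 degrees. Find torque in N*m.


Torque = F * d * sin(theta)   (moment arm = d*sin(theta))
d = 12 cm = 0.12 m
Torque = 110 * 0.12 * sin(20)
Torque = 4.515 N*m


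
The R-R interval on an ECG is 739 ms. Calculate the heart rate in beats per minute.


HR = 60 / RR_interval(s)
RR = 739 ms = 0.739 s
HR = 60 / 0.739 = 81.19 bpm


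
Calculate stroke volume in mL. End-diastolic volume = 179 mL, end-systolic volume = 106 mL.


SV = EDV - ESV
SV = 179 - 106
SV = 73 mL


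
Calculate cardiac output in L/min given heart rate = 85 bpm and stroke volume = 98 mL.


CO = HR * SV
CO = 85 * 98 / 1000
CO = 8.33 L/min


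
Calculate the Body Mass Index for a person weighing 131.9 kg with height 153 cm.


BMI = weight / height^2
height = 153 cm = 1.53 m
BMI = 131.9 / 1.53^2
BMI = 56.35 kg/m^2


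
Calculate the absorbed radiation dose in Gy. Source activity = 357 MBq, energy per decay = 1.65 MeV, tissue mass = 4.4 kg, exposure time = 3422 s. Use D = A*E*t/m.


A = 357 MBq = 3.5700e+08 Bq
E = 1.65 MeV = 2.6433e-13 J
D = A*E*t/m = 3.5700e+08*2.6433e-13*3422/4.4
D = 0.07339 Gy


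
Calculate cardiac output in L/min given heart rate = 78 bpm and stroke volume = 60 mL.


CO = HR * SV
CO = 78 * 60 / 1000
CO = 4.68 L/min


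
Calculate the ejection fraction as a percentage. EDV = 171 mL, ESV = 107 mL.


SV = EDV - ESV = 171 - 107 = 64 mL
EF = SV/EDV * 100 = 64/171 * 100
EF = 37.43%


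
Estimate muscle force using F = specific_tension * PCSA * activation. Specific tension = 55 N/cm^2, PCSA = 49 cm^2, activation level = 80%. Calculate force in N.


F = sigma * PCSA * activation
F = 55 * 49 * 0.8
F = 2156 N


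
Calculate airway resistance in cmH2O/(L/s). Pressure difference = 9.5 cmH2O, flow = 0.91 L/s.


R = dP / flow
R = 9.5 / 0.91
R = 10.44 cmH2O/(L/s)


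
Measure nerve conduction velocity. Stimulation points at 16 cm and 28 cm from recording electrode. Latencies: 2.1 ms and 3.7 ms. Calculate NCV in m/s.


Distance = (28 - 16) / 100 = 0.12 m
dt = (3.7 - 2.1) / 1000 = 0.0016 s
NCV = dist / dt = 75 m/s


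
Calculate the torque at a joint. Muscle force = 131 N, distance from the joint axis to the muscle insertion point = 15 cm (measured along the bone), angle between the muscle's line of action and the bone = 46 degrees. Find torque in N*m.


Torque = F * d * sin(theta)   (moment arm = d*sin(theta))
d = 15 cm = 0.15 m
Torque = 131 * 0.15 * sin(46)
Torque = 14.14 N*m


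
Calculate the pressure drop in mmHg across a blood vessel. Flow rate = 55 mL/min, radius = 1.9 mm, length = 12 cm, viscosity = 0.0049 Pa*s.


dP = 8*mu*L*Q / (pi*r^4)
Q = 55 mL/min = 9.16667e-07 m^3/s
dP = 105.321 Pa = 105.321 / 133.322 mmHg = 0.79 mmHg


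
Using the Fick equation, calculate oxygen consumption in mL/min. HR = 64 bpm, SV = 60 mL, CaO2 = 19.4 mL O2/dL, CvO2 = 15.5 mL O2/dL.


CO = HR*SV = 64*60/1000 = 3.84 L/min
a-v O2 diff = 19.4 - 15.5 = 3.9 mL/dL
VO2 = CO * (CaO2-CvO2) * 10 dL/L
VO2 = 3.84 * 3.9 * 10
VO2 = 149.8 mL/min


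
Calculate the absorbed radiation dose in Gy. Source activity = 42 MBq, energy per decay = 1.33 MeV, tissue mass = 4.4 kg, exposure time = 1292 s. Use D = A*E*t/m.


A = 42 MBq = 4.2000e+07 Bq
E = 1.33 MeV = 2.13066e-13 J
D = A*E*t/m = 4.2000e+07*2.13066e-13*1292/4.4
D = 0.002628 Gy


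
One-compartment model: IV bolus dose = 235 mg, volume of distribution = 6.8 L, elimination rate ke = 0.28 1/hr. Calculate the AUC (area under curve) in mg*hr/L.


C0 = Dose/Vd = 235/6.8 = 34.5588 mg/L
AUC = C0/ke = 34.5588/0.28
AUC = 123.4 mg*hr/L


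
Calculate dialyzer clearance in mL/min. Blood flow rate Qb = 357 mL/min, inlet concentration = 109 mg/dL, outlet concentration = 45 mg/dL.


K = Qb * (Cb_in - Cb_out) / Cb_in
K = 357 * (109 - 45) / 109
K = 209.6 mL/min


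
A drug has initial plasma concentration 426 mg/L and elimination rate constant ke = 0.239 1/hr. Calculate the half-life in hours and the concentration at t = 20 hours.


t_half = ln(2) / ke = 0.693147 / 0.239 = 2.9 hr
C(t) = C0 * exp(-ke*t) = 426 * exp(-0.239*20)
C(20) = 3.577 mg/L


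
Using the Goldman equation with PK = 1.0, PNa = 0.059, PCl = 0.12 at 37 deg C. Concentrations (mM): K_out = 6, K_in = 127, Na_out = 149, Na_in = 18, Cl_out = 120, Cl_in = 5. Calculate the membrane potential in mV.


Vm = (RT/F)*ln((PK*Ko + PNa*Nao + PCl*Cli)/(PK*Ki + PNa*Nai + PCl*Clo))
Numer = 15.391, Denom = 142.462
Vm = -59.47 mV


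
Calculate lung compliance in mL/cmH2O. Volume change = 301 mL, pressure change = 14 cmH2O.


C = dV / dP
C = 301 / 14
C = 21.5 mL/cmH2O


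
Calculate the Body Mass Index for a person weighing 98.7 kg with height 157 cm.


BMI = weight / height^2
height = 157 cm = 1.57 m
BMI = 98.7 / 1.57^2
BMI = 40.04 kg/m^2


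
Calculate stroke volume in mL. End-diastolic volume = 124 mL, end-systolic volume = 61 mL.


SV = EDV - ESV
SV = 124 - 61
SV = 63 mL


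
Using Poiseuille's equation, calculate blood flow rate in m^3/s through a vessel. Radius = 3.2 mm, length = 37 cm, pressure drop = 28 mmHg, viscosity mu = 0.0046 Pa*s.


Q = pi*r^4*dP / (8*mu*L)
r = 0.0032 m, L = 0.37 m
dP = 28 mmHg = 3733.016 Pa
Q = 9.0315e-05 m^3/s


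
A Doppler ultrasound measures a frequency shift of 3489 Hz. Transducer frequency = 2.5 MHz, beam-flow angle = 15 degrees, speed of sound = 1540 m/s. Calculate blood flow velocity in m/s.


v = fd * c / (2 * f0 * cos(theta))
v = 3489 * 1540 / (2 * 2.5000e+06 * cos(15))
v = 1.113 m/s


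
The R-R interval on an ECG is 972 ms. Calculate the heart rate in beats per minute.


HR = 60 / RR_interval(s)
RR = 972 ms = 0.972 s
HR = 60 / 0.972 = 61.73 bpm


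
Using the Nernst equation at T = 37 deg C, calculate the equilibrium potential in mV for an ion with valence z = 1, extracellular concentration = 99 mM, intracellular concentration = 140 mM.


E = (RT/(zF)) * ln(C_out/C_in)
T = 37 + 273.15 = 310.15 K
E = (8.314 * 310.15 / (1 * 96485)) * ln(99/140)
E = -9.261 mV


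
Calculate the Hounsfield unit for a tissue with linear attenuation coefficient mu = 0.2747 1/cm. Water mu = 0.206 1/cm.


HU = ((mu_tissue - mu_water) / mu_water) * 1000
HU = ((0.2747 - 0.206) / 0.206) * 1000
HU = 333.5


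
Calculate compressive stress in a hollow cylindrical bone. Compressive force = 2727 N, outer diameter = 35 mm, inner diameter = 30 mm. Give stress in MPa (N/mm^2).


A = pi*(r_o^2 - r_i^2)
r_o = 17.5 mm, r_i = 15 mm
A = 255.254 mm^2
sigma = F/A = 2727 / 255.254
sigma = 10.68 MPa


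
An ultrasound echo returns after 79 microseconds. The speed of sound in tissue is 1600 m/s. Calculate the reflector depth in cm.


depth = c * t / 2
t = 79 us = 7.9000e-05 s
depth = 1600 * 7.9000e-05 / 2
depth = 0.0632 m = 6.32 cm


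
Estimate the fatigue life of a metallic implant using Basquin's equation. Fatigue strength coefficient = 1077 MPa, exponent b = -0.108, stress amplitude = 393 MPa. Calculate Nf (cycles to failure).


sigma_a = sigma_f' * (2Nf)^b
2Nf = (sigma_a/sigma_f')^(1/b)
2Nf = (393/1077)^(1/-0.108)
2Nf = 11321.868
Nf = 5661


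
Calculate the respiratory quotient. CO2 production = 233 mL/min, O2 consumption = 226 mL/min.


RQ = VCO2 / VO2
RQ = 233 / 226
RQ = 1.031


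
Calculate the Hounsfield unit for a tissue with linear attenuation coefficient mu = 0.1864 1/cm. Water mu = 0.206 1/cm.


HU = ((mu_tissue - mu_water) / mu_water) * 1000
HU = ((0.1864 - 0.206) / 0.206) * 1000
HU = -95.15


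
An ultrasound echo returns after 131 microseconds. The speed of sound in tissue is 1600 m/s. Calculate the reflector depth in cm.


depth = c * t / 2
t = 131 us = 1.3100e-04 s
depth = 1600 * 1.3100e-04 / 2
depth = 0.1048 m = 10.48 cm


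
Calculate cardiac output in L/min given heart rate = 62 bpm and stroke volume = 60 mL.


CO = HR * SV
CO = 62 * 60 / 1000
CO = 3.72 L/min


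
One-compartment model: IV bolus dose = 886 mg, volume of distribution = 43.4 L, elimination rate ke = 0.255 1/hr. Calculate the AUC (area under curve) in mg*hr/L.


C0 = Dose/Vd = 886/43.4 = 20.4147 mg/L
AUC = C0/ke = 20.4147/0.255
AUC = 80.06 mg*hr/L


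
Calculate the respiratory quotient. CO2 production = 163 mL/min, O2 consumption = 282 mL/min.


RQ = VCO2 / VO2
RQ = 163 / 282
RQ = 0.578


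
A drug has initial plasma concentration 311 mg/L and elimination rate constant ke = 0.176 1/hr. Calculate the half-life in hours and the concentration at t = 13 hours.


t_half = ln(2) / ke = 0.693147 / 0.176 = 3.938 hr
C(t) = C0 * exp(-ke*t) = 311 * exp(-0.176*13)
C(13) = 31.56 mg/L


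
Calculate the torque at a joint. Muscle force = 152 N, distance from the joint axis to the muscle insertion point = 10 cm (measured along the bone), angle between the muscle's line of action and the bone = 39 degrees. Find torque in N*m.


Torque = F * d * sin(theta)   (moment arm = d*sin(theta))
d = 10 cm = 0.1 m
Torque = 152 * 0.1 * sin(39)
Torque = 9.566 N*m


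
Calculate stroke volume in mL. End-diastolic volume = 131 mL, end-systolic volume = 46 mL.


SV = EDV - ESV
SV = 131 - 46
SV = 85 mL


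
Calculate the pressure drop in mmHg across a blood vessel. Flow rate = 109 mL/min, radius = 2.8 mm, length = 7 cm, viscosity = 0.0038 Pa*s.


dP = 8*mu*L*Q / (pi*r^4)
Q = 109 mL/min = 1.81667e-06 m^3/s
dP = 20.0201 Pa = 20.0201 / 133.322 mmHg = 0.1502 mmHg


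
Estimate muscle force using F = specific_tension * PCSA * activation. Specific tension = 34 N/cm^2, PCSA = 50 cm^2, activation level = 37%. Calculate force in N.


F = sigma * PCSA * activation
F = 34 * 50 * 0.37
F = 629 N


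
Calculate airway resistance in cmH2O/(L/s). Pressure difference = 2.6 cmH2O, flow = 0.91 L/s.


R = dP / flow
R = 2.6 / 0.91
R = 2.857 cmH2O/(L/s)


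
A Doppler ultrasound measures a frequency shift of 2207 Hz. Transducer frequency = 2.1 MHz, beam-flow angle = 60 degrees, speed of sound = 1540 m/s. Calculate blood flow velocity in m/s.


v = fd * c / (2 * f0 * cos(theta))
v = 2207 * 1540 / (2 * 2.1000e+06 * cos(60))
v = 1.618 m/s


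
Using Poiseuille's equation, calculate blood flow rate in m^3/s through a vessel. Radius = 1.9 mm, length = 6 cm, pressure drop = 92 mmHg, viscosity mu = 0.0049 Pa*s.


Q = pi*r^4*dP / (8*mu*L)
r = 0.0019 m, L = 0.06 m
dP = 92 mmHg = 12265.624 Pa
Q = 2.1351e-04 m^3/s


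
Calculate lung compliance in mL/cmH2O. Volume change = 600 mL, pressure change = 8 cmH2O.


C = dV / dP
C = 600 / 8
C = 75 mL/cmH2O


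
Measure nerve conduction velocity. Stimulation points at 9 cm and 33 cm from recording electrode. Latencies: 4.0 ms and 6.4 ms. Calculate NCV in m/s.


Distance = (33 - 9) / 100 = 0.24 m
dt = (6.4 - 4.0) / 1000 = 0.0024 s
NCV = dist / dt = 100 m/s


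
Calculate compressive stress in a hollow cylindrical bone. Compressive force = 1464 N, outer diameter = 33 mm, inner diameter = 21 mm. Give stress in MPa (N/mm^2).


A = pi*(r_o^2 - r_i^2)
r_o = 16.5 mm, r_i = 10.5 mm
A = 508.938 mm^2
sigma = F/A = 1464 / 508.938
sigma = 2.877 MPa


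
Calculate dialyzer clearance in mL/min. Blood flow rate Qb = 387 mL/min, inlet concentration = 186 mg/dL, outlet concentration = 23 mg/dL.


K = Qb * (Cb_in - Cb_out) / Cb_in
K = 387 * (186 - 23) / 186
K = 339.1 mL/min


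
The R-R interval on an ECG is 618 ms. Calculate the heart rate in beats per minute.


HR = 60 / RR_interval(s)
RR = 618 ms = 0.618 s
HR = 60 / 0.618 = 97.09 bpm


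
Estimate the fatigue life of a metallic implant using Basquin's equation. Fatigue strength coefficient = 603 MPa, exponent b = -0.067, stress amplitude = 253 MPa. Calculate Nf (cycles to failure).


sigma_a = sigma_f' * (2Nf)^b
2Nf = (sigma_a/sigma_f')^(1/b)
2Nf = (253/603)^(1/-0.067)
2Nf = 426385.92
Nf = 2.132e+05


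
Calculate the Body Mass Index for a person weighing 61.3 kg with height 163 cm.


BMI = weight / height^2
height = 163 cm = 1.63 m
BMI = 61.3 / 1.63^2
BMI = 23.07 kg/m^2


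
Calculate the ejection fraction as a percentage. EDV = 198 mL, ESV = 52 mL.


SV = EDV - ESV = 198 - 52 = 146 mL
EF = SV/EDV * 100 = 146/198 * 100
EF = 73.74%


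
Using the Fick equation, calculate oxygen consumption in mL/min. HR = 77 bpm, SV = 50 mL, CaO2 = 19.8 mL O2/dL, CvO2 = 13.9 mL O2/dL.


CO = HR*SV = 77*50/1000 = 3.85 L/min
a-v O2 diff = 19.8 - 13.9 = 5.9 mL/dL
VO2 = CO * (CaO2-CvO2) * 10 dL/L
VO2 = 3.85 * 5.9 * 10
VO2 = 227.2 mL/min


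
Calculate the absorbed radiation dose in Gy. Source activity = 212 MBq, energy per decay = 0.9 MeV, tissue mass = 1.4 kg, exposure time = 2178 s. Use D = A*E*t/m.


A = 212 MBq = 2.1200e+08 Bq
E = 0.9 MeV = 1.4418e-13 J
D = A*E*t/m = 2.1200e+08*1.4418e-13*2178/1.4
D = 0.04755 Gy


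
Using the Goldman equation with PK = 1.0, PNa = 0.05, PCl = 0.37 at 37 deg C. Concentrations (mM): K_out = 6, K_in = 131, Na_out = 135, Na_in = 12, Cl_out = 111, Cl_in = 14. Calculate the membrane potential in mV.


Vm = (RT/F)*ln((PK*Ko + PNa*Nao + PCl*Cli)/(PK*Ki + PNa*Nai + PCl*Clo))
Numer = 17.93, Denom = 172.67
Vm = -60.53 mV


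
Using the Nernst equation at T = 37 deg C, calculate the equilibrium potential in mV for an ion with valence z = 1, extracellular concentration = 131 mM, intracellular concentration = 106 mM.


E = (RT/(zF)) * ln(C_out/C_in)
T = 37 + 273.15 = 310.15 K
E = (8.314 * 310.15 / (1 * 96485)) * ln(131/106)
E = 5.659 mV


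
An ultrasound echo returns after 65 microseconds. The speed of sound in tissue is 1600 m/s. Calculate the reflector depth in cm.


depth = c * t / 2
t = 65 us = 6.5000e-05 s
depth = 1600 * 6.5000e-05 / 2
depth = 0.052 m = 5.2 cm


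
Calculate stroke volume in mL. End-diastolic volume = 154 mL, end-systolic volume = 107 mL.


SV = EDV - ESV
SV = 154 - 107
SV = 47 mL


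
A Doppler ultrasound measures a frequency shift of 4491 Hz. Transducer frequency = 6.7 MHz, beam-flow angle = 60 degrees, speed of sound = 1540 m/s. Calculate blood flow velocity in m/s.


v = fd * c / (2 * f0 * cos(theta))
v = 4491 * 1540 / (2 * 6.7000e+06 * cos(60))
v = 1.032 m/s


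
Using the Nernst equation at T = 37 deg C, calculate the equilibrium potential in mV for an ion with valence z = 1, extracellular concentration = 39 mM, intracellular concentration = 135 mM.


E = (RT/(zF)) * ln(C_out/C_in)
T = 37 + 273.15 = 310.15 K
E = (8.314 * 310.15 / (1 * 96485)) * ln(39/135)
E = -33.19 mV


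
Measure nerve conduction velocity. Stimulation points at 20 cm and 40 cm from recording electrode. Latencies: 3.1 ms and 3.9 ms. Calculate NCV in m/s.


Distance = (40 - 20) / 100 = 0.2 m
dt = (3.9 - 3.1) / 1000 = 8.0000e-04 s
NCV = dist / dt = 250 m/s


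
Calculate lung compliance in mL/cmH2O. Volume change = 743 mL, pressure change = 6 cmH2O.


C = dV / dP
C = 743 / 6
C = 123.8 mL/cmH2O


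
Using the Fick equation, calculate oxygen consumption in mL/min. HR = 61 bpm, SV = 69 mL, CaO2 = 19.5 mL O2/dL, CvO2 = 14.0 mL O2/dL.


CO = HR*SV = 61*69/1000 = 4.209 L/min
a-v O2 diff = 19.5 - 14.0 = 5.5 mL/dL
VO2 = CO * (CaO2-CvO2) * 10 dL/L
VO2 = 4.209 * 5.5 * 10
VO2 = 231.5 mL/min


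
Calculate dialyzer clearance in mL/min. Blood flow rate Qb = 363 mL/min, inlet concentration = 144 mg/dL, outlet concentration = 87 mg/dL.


K = Qb * (Cb_in - Cb_out) / Cb_in
K = 363 * (144 - 87) / 144
K = 143.7 mL/min


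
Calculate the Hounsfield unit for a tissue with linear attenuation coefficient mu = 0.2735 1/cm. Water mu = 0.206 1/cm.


HU = ((mu_tissue - mu_water) / mu_water) * 1000
HU = ((0.2735 - 0.206) / 0.206) * 1000
HU = 327.7


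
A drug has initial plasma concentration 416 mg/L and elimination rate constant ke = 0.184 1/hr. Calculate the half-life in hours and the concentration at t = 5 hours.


t_half = ln(2) / ke = 0.693147 / 0.184 = 3.767 hr
C(t) = C0 * exp(-ke*t) = 416 * exp(-0.184*5)
C(5) = 165.8 mg/L


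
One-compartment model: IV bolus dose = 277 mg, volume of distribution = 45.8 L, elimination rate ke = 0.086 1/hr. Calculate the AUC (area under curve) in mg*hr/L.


C0 = Dose/Vd = 277/45.8 = 6.04803 mg/L
AUC = C0/ke = 6.04803/0.086
AUC = 70.33 mg*hr/L


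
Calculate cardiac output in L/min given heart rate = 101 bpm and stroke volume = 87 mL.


CO = HR * SV
CO = 101 * 87 / 1000
CO = 8.787 L/min


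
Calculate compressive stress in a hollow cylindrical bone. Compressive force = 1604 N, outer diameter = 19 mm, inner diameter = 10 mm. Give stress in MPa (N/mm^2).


A = pi*(r_o^2 - r_i^2)
r_o = 9.5 mm, r_i = 5 mm
A = 204.989 mm^2
sigma = F/A = 1604 / 204.989
sigma = 7.825 MPa


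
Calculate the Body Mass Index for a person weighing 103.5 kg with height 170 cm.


BMI = weight / height^2
height = 170 cm = 1.7 m
BMI = 103.5 / 1.7^2
BMI = 35.81 kg/m^2


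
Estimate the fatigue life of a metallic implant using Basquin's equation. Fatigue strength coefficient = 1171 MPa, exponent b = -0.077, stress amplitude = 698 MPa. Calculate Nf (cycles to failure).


sigma_a = sigma_f' * (2Nf)^b
2Nf = (sigma_a/sigma_f')^(1/b)
2Nf = (698/1171)^(1/-0.077)
2Nf = 828.32533
Nf = 414.2


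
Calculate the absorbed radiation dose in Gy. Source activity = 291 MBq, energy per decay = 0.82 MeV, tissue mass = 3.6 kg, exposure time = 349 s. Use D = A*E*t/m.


A = 291 MBq = 2.9100e+08 Bq
E = 0.82 MeV = 1.31364e-13 J
D = A*E*t/m = 2.9100e+08*1.31364e-13*349/3.6
D = 0.003706 Gy


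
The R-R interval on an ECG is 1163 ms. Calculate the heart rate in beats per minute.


HR = 60 / RR_interval(s)
RR = 1163 ms = 1.163 s
HR = 60 / 1.163 = 51.59 bpm


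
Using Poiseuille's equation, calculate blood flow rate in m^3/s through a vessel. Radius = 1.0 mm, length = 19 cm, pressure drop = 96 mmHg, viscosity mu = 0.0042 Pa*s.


Q = pi*r^4*dP / (8*mu*L)
r = 0.001 m, L = 0.19 m
dP = 96 mmHg = 12798.912 Pa
Q = 6.2984e-06 m^3/s


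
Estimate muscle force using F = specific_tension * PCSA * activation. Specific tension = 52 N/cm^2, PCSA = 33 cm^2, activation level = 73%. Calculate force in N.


F = sigma * PCSA * activation
F = 52 * 33 * 0.73
F = 1253 N


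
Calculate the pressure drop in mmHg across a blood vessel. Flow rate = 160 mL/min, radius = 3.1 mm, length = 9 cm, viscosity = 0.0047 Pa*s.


dP = 8*mu*L*Q / (pi*r^4)
Q = 160 mL/min = 2.66667e-06 m^3/s
dP = 31.1031 Pa = 31.1031 / 133.322 mmHg = 0.2333 mmHg


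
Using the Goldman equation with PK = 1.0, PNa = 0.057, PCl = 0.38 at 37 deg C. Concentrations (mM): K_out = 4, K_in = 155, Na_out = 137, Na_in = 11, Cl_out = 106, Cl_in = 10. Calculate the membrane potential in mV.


Vm = (RT/F)*ln((PK*Ko + PNa*Nao + PCl*Cli)/(PK*Ki + PNa*Nai + PCl*Clo))
Numer = 15.609, Denom = 195.907
Vm = -67.61 mV


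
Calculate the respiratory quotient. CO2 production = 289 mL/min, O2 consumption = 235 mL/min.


RQ = VCO2 / VO2
RQ = 289 / 235
RQ = 1.23


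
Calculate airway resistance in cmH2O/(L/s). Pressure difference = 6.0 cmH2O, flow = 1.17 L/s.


R = dP / flow
R = 6.0 / 1.17
R = 5.128 cmH2O/(L/s)


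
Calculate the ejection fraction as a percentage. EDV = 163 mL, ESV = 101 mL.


SV = EDV - ESV = 163 - 101 = 62 mL
EF = SV/EDV * 100 = 62/163 * 100
EF = 38.04%


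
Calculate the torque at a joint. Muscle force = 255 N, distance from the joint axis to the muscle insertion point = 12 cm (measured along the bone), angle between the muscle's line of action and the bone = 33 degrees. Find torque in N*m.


Torque = F * d * sin(theta)   (moment arm = d*sin(theta))
d = 12 cm = 0.12 m
Torque = 255 * 0.12 * sin(33)
Torque = 16.67 N*m


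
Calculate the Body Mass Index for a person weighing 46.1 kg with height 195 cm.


BMI = weight / height^2
height = 195 cm = 1.95 m
BMI = 46.1 / 1.95^2
BMI = 12.12 kg/m^2


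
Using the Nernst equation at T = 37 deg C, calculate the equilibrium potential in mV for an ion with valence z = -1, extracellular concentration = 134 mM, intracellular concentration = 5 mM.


E = (RT/(zF)) * ln(C_out/C_in)
T = 37 + 273.15 = 310.15 K
E = (8.314 * 310.15 / (-1 * 96485)) * ln(134/5)
E = -87.88 mV


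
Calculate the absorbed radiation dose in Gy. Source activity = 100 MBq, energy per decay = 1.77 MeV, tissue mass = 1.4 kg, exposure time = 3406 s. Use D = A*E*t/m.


A = 100 MBq = 1.0000e+08 Bq
E = 1.77 MeV = 2.83554e-13 J
D = A*E*t/m = 1.0000e+08*2.83554e-13*3406/1.4
D = 0.06898 Gy


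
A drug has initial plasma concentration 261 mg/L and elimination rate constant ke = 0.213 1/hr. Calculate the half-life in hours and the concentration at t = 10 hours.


t_half = ln(2) / ke = 0.693147 / 0.213 = 3.254 hr
C(t) = C0 * exp(-ke*t) = 261 * exp(-0.213*10)
C(10) = 31.02 mg/L


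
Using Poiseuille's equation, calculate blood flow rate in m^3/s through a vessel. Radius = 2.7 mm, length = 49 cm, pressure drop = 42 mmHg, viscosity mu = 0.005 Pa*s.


Q = pi*r^4*dP / (8*mu*L)
r = 0.0027 m, L = 0.49 m
dP = 42 mmHg = 5599.524 Pa
Q = 4.7698e-05 m^3/s


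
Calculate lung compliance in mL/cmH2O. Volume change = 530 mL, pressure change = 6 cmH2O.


C = dV / dP
C = 530 / 6
C = 88.33 mL/cmH2O


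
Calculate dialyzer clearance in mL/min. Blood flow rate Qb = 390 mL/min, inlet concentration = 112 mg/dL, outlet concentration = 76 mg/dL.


K = Qb * (Cb_in - Cb_out) / Cb_in
K = 390 * (112 - 76) / 112
K = 125.4 mL/min


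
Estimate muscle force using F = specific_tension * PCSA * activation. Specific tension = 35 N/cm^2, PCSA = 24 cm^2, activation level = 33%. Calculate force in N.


F = sigma * PCSA * activation
F = 35 * 24 * 0.33
F = 277.2 N


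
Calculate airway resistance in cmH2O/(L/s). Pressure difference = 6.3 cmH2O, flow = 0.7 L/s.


R = dP / flow
R = 6.3 / 0.7
R = 9 cmH2O/(L/s)


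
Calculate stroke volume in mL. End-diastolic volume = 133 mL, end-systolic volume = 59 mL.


SV = EDV - ESV
SV = 133 - 59
SV = 74 mL


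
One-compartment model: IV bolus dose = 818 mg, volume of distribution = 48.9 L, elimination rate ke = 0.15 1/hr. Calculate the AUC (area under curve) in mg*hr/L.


C0 = Dose/Vd = 818/48.9 = 16.728 mg/L
AUC = C0/ke = 16.728/0.15
AUC = 111.5 mg*hr/L


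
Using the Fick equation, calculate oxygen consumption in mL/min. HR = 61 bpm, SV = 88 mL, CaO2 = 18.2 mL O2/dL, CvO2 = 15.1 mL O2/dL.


CO = HR*SV = 61*88/1000 = 5.368 L/min
a-v O2 diff = 18.2 - 15.1 = 3.1 mL/dL
VO2 = CO * (CaO2-CvO2) * 10 dL/L
VO2 = 5.368 * 3.1 * 10
VO2 = 166.4 mL/min


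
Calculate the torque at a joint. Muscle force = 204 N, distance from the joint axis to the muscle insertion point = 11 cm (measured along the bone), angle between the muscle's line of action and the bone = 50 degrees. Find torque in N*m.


Torque = F * d * sin(theta)   (moment arm = d*sin(theta))
d = 11 cm = 0.11 m
Torque = 204 * 0.11 * sin(50)
Torque = 17.19 N*m


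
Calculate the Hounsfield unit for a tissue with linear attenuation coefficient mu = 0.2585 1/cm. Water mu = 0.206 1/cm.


HU = ((mu_tissue - mu_water) / mu_water) * 1000
HU = ((0.2585 - 0.206) / 0.206) * 1000
HU = 254.9


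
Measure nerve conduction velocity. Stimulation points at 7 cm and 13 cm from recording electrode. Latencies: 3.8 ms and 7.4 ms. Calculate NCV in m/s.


Distance = (13 - 7) / 100 = 0.06 m
dt = (7.4 - 3.8) / 1000 = 0.0036 s
NCV = dist / dt = 16.67 m/s


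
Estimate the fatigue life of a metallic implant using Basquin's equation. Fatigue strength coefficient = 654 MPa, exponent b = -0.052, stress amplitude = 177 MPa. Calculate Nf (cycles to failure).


sigma_a = sigma_f' * (2Nf)^b
2Nf = (sigma_a/sigma_f')^(1/b)
2Nf = (177/654)^(1/-0.052)
2Nf = 8.231345e+10
Nf = 4.1157e+10
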